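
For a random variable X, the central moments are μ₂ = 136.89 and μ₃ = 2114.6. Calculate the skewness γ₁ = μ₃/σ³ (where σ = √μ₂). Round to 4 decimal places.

σ = √μ₂ = √136.89 = 11.70000
σ³ = μ₂^(3/2) = 1601.61300
γ₁ = μ₃/σ³ = 2114.6 / 1601.61300 ≈ 1.3203

1.3203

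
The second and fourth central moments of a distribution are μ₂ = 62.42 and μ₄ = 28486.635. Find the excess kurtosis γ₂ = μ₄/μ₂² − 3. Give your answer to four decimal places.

4.3113

μ₂² = 62.42² = 3896.25640
μ₄/μ₂² = 28486.635 / 3896.25640 = 7.31128
γ₂ = 7.31128 − 3 ≈ 4.3113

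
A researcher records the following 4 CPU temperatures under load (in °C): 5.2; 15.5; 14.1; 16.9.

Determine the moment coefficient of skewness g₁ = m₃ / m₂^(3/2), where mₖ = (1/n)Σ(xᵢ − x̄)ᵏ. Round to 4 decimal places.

x̄ = (5.2 + 15.5 + 14.1 + 16.9) / 4 = 12.9250
deviations (xᵢ − x̄): -7.7250, 2.5750, 1.1750, 3.9750
Σ(xᵢ − x̄)² = 83.4875 ⇒ m₂ = 83.4875/4 = 20.87187
Σ(xᵢ − x̄)³ = -379.4906 ⇒ m₃ = -379.4906/4 = -94.87266
m₂^(3/2) = 20.87187^(1.5) = 95.35472
g₁ = m₃ / m₂^(3/2) = -94.87266 / 95.35472 ≈ -0.9949

-0.9949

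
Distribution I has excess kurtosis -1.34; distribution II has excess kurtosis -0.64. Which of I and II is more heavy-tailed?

Higher excess kurtosis ⇒ heavier tails relative to the normal distribution.
-1.34 vs -0.64: the larger is -0.64, so II has heavier tails.

II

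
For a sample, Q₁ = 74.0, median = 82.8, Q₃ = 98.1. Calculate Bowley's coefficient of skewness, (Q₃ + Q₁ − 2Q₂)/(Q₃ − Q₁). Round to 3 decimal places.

numerator: Q₃ + Q₁ − 2Q₂ = 98.1 + 74.0 − 2×82.8 = 6.5000
denominator: Q₃ − Q₁ = 98.1 − 74.0 = 24.1000
Bowley skewness = 6.5000 / 24.1000 ≈ 0.270

0.270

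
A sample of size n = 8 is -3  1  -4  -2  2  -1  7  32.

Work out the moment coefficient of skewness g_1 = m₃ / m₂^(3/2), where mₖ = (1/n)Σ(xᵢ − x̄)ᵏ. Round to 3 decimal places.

1.913

x̄ = (-3 + 1 - 4 - 2 + 2 - 1 + 7 + 32) / 8 = 4.0000
deviations (xᵢ − x̄): -7.0000, -3.0000, -8.0000, -6.0000, -2.0000, -5.0000, 3.0000, 28.0000
Σ(xᵢ − x̄)² = 980.0000 ⇒ m₂ = 980.0000/8 = 122.50000
Σ(xᵢ − x̄)³ = 20748.0000 ⇒ m₃ = 20748.0000/8 = 2593.50000
m₂^(3/2) = 122.50000^(1.5) = 1355.82655
g_1 = m₃ / m₂^(3/2) = 2593.50000 / 1355.82655 ≈ 1.913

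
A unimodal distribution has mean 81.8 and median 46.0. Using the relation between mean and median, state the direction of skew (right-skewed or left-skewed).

mean − median = 81.8 − 46.0 = 35.8
mean > median ⇒ the longer tail is on the right ⇒ right-skewed (positively skewed).

right-skewed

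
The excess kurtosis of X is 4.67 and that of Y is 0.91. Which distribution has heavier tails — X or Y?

Higher excess kurtosis ⇒ heavier tails relative to the normal distribution.
4.67 vs 0.91: the larger is 4.67, so X has heavier tails.

X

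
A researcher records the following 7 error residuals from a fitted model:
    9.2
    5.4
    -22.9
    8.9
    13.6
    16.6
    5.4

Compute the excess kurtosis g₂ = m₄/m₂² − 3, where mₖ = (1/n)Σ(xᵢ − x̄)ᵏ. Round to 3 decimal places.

x̄ = 5.1714
Σ(xᵢ − x̄)² = 1019.8943 ⇒ m₂ = 145.69918
Σ(xᵢ − x̄)⁴ = 643515.0678 ⇒ m₄ = 91930.72398
m₂² = 21228.25212
g₂ = m₄/m₂² − 3 = 4.33058 − 3 ≈ 1.331

1.331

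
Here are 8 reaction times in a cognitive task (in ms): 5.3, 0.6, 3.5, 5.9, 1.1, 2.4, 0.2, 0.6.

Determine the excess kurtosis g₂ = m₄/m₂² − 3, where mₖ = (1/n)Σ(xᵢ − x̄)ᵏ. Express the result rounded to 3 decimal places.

-1.280

x̄ = 2.4500
Σ(xᵢ − x̄)² = 34.8600 ⇒ m₂ = 4.35750
Σ(xᵢ − x̄)⁴ = 261.2375 ⇒ m₄ = 32.65468
m₂² = 18.98781
g₂ = m₄/m₂² − 3 = 1.71977 − 3 ≈ -1.280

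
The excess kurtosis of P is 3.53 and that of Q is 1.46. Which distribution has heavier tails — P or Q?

Higher excess kurtosis ⇒ heavier tails relative to the normal distribution.
3.53 vs 1.46: the larger is 3.53, so P has heavier tails.

P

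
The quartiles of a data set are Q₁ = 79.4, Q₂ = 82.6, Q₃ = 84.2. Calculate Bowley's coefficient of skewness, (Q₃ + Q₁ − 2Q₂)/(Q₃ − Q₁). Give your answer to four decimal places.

numerator: Q₃ + Q₁ − 2Q₂ = 84.2 + 79.4 − 2×82.6 = -1.6000
denominator: Q₃ − Q₁ = 84.2 − 79.4 = 4.8000
Bowley skewness = -1.6000 / 4.8000 ≈ -0.3333

-0.3333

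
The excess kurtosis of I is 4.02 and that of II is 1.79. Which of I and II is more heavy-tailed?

Higher excess kurtosis ⇒ heavier tails relative to the normal distribution.
4.02 vs 1.79: the larger is 4.02, so I has heavier tails.

I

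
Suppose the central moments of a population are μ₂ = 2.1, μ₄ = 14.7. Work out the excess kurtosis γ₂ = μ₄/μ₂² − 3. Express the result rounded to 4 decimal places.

0.3333

μ₂² = 2.1² = 4.41000
μ₄/μ₂² = 14.7 / 4.41000 = 3.33333
γ₂ = 3.33333 − 3 ≈ 0.3333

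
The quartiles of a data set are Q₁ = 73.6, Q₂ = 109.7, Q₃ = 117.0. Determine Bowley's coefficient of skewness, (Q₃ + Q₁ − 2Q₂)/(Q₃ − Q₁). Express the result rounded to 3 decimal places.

numerator: Q₃ + Q₁ − 2Q₂ = 117.0 + 73.6 − 2×109.7 = -28.8000
denominator: Q₃ − Q₁ = 117.0 − 73.6 = 43.4000
Bowley skewness = -28.8000 / 43.4000 ≈ -0.664

-0.664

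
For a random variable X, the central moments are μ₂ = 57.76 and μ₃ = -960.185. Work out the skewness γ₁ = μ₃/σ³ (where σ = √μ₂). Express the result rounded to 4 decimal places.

-2.1873

σ = √μ₂ = √57.76 = 7.60000
σ³ = μ₂^(3/2) = 438.97600
γ₁ = μ₃/σ³ = -960.185 / 438.97600 ≈ -2.1873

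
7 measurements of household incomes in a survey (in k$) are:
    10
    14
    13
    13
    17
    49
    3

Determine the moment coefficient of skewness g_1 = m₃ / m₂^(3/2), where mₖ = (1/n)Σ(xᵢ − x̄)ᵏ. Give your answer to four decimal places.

1.6476

x̄ = (10 + 14 + 13 + 13 + 17 + 49 + 3) / 7 = 17.0000
deviations (xᵢ − x̄): -7.0000, -3.0000, -4.0000, -4.0000, 0.0000, 32.0000, -14.0000
Σ(xᵢ − x̄)² = 1310.0000 ⇒ m₂ = 1310.0000/7 = 187.14286
Σ(xᵢ − x̄)³ = 29526.0000 ⇒ m₃ = 29526.0000/7 = 4218.00000
m₂^(3/2) = 187.14286^(1.5) = 2560.11741
g_1 = m₃ / m₂^(3/2) = 4218.00000 / 2560.11741 ≈ 1.6476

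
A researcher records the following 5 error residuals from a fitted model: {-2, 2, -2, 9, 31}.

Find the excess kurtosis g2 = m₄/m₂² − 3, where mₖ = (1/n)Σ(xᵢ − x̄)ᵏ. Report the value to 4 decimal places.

-0.2863

x̄ = 7.6000
Σ(xᵢ − x̄)² = 765.2000 ⇒ m₂ = 153.04000
Σ(xᵢ − x̄)⁴ = 317796.1760 ⇒ m₄ = 63559.23520
m₂² = 23421.24160
g2 = m₄/m₂² − 3 = 2.71374 − 3 ≈ -0.2863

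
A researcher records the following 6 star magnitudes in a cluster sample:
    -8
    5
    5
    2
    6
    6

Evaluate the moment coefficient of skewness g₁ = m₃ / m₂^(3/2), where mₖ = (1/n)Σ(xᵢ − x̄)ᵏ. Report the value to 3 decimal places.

x̄ = (-8 + 5 + 5 + 2 + 6 + 6) / 6 = 2.6667
deviations (xᵢ − x̄): -10.6667, 2.3333, 2.3333, -0.6667, 3.3333, 3.3333
Σ(xᵢ − x̄)² = 147.3333 ⇒ m₂ = 147.3333/6 = 24.55556
Σ(xᵢ − x̄)³ = -1114.4444 ⇒ m₃ = -1114.4444/6 = -185.74074
m₂^(3/2) = 24.55556^(1.5) = 121.68153
g₁ = m₃ / m₂^(3/2) = -185.74074 / 121.68153 ≈ -1.526

-1.526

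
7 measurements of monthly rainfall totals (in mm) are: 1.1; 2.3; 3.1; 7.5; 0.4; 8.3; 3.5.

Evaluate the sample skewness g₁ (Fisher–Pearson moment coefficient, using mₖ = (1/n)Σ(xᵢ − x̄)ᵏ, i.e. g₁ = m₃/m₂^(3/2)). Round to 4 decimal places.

0.5653

x̄ = (1.1 + 2.3 + 3.1 + 7.5 + 0.4 + 8.3 + 3.5) / 7 = 3.7429
deviations (xᵢ − x̄): -2.6429, -1.4429, -0.6429, 3.7571, -3.3429, 4.5571, -0.2429
Σ(xᵢ − x̄)² = 55.5971 ⇒ m₂ = 55.5971/7 = 7.94245
Σ(xᵢ − x̄)³ = 88.5782 ⇒ m₃ = 88.5782/7 = 12.65403
m₂^(3/2) = 7.94245^(1.5) = 22.38369
g₁ = m₃ / m₂^(3/2) = 12.65403 / 22.38369 ≈ 0.5653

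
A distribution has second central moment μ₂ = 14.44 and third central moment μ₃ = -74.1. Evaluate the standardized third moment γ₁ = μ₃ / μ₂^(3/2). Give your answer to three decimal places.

-1.350

σ = √μ₂ = √14.44 = 3.80000
σ³ = μ₂^(3/2) = 54.87200
γ₁ = μ₃/σ³ = -74.1 / 54.87200 ≈ -1.350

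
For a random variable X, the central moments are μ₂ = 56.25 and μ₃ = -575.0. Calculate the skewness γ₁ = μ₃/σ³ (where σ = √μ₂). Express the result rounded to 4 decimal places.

σ = √μ₂ = √56.25 = 7.50000
σ³ = μ₂^(3/2) = 421.87500
γ₁ = μ₃/σ³ = -575.0 / 421.87500 ≈ -1.3630

-1.3630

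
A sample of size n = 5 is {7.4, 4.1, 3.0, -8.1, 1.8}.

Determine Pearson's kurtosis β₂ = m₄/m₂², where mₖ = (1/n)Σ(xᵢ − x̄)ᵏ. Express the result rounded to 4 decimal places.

x̄ = 1.6400
Σ(xᵢ − x̄)² = 135.9720 ⇒ m₂ = 27.19440
Σ(xᵢ − x̄)⁴ = 10140.6582 ⇒ m₄ = 2028.13164
m₂² = 739.53539
β₂ = m₄/m₂² = 2028.13164 / 739.53539 ≈ 2.7424

2.7424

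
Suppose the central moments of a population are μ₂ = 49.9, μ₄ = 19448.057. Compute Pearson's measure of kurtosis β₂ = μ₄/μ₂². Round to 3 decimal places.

μ₂² = 49.9² = 2490.01000
μ₄/μ₂² = 19448.057 / 2490.01000 = 7.81043
β₂ ≈ 7.810

7.810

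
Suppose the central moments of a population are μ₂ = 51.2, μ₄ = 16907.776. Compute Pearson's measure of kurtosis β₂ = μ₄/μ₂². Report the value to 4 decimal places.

6.4498

μ₂² = 51.2² = 2621.44000
μ₄/μ₂² = 16907.776 / 2621.44000 = 6.44980
β₂ ≈ 6.4498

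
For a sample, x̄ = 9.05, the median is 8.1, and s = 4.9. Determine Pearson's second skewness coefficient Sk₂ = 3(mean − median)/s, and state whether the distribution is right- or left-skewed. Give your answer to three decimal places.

Sk₂ = 3(9.05 − 8.1) / 4.9 = 3 × 0.9500 / 4.9
    = 2.8500 / 4.9 ≈ 0.582
Sk₂ > 0 ⇒ mean > median ⇒ right-skewed (positive skew).

0.582, right-skewed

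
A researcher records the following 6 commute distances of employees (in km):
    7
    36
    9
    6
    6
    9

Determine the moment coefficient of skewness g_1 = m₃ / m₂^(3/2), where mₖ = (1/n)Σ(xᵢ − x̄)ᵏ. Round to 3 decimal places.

1.736

x̄ = (7 + 36 + 9 + 6 + 6 + 9) / 6 = 12.1667
deviations (xᵢ − x̄): -5.1667, 23.8333, -3.1667, -6.1667, -6.1667, -3.1667
Σ(xᵢ − x̄)² = 690.8333 ⇒ m₂ = 690.8333/6 = 115.13889
Σ(xᵢ − x̄)³ = 12867.5556 ⇒ m₃ = 12867.5556/6 = 2144.59259
m₂^(3/2) = 115.13889^(1.5) = 1235.47241
g_1 = m₃ / m₂^(3/2) = 2144.59259 / 1235.47241 ≈ 1.736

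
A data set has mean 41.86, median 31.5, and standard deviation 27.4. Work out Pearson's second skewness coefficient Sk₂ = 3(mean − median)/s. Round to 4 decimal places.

Sk₂ = 3(41.86 − 31.5) / 27.4 = 3 × 10.3600 / 27.4
    = 31.0800 / 27.4 ≈ 1.1343

1.1343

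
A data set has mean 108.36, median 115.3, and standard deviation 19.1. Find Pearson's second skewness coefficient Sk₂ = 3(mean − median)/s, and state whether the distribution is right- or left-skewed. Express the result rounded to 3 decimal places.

Sk₂ = 3(108.36 − 115.3) / 19.1 = 3 × -6.9400 / 19.1
    = -20.8200 / 19.1 ≈ -1.090
Sk₂ < 0 ⇒ mean < median ⇒ left-skewed (negative skew).

-1.090, left-skewed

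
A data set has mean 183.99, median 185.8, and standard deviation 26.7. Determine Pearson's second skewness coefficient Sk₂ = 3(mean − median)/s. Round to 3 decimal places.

-0.203

Sk₂ = 3(183.99 − 185.8) / 26.7 = 3 × -1.8100 / 26.7
    = -5.4300 / 26.7 ≈ -0.203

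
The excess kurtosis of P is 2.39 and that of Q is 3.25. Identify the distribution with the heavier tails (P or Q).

Q

Higher excess kurtosis ⇒ heavier tails relative to the normal distribution.
2.39 vs 3.25: the larger is 3.25, so Q has heavier tails.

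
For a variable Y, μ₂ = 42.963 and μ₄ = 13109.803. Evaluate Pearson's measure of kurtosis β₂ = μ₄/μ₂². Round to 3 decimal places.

μ₂² = 42.963² = 1845.81937
μ₄/μ₂² = 13109.803 / 1845.81937 = 7.10243
β₂ ≈ 7.102

7.102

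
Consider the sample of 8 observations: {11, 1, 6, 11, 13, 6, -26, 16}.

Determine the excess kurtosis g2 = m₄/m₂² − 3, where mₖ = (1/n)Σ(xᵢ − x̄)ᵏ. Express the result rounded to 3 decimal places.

x̄ = 4.7500
Σ(xᵢ − x̄)² = 1235.5000 ⇒ m₂ = 154.43750
Σ(xᵢ − x̄)⁴ = 917993.4063 ⇒ m₄ = 114749.17578
m₂² = 23850.94141
g2 = m₄/m₂² − 3 = 4.81110 − 3 ≈ 1.811

1.811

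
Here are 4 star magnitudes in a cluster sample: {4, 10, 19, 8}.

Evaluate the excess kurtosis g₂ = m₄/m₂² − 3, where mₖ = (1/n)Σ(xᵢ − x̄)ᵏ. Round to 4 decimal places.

x̄ = 10.2500
Σ(xᵢ − x̄)² = 120.7500 ⇒ m₂ = 30.18750
Σ(xᵢ − x̄)⁴ = 7413.3281 ⇒ m₄ = 1853.33203
m₂² = 911.28516
g₂ = m₄/m₂² − 3 = 2.03376 − 3 ≈ -0.9662

-0.9662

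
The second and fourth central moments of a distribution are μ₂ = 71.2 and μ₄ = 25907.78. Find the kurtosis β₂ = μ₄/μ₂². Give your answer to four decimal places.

5.1106

μ₂² = 71.2² = 5069.44000
μ₄/μ₂² = 25907.78 / 5069.44000 = 5.11058
β₂ ≈ 5.1106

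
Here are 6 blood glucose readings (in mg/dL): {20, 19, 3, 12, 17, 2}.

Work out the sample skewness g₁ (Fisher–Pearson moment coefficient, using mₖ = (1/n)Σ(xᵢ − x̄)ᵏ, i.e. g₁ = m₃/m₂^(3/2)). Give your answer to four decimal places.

x̄ = (20 + 19 + 3 + 12 + 17 + 2) / 6 = 12.1667
deviations (xᵢ − x̄): 7.8333, 6.8333, -9.1667, -0.1667, 4.8333, -10.1667
Σ(xᵢ − x̄)² = 318.8333 ⇒ m₂ = 318.8333/6 = 53.13889
Σ(xᵢ − x̄)³ = -908.4444 ⇒ m₃ = -908.4444/6 = -151.40741
m₂^(3/2) = 53.13889^(1.5) = 387.36351
g₁ = m₃ / m₂^(3/2) = -151.40741 / 387.36351 ≈ -0.3909

-0.3909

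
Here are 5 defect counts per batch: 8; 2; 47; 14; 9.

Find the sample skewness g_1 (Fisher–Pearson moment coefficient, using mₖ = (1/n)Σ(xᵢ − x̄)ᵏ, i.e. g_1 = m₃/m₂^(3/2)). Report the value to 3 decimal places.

1.288

x̄ = (8 + 2 + 47 + 14 + 9) / 5 = 16.0000
deviations (xᵢ − x̄): -8.0000, -14.0000, 31.0000, -2.0000, -7.0000
Σ(xᵢ − x̄)² = 1274.0000 ⇒ m₂ = 1274.0000/5 = 254.80000
Σ(xᵢ − x̄)³ = 26184.0000 ⇒ m₃ = 26184.0000/5 = 5236.80000
m₂^(3/2) = 254.80000^(1.5) = 4067.23378
g_1 = m₃ / m₂^(3/2) = 5236.80000 / 4067.23378 ≈ 1.288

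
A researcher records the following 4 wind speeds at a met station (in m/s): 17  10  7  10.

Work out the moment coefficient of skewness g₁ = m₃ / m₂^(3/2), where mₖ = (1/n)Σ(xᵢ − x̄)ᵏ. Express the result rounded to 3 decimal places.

0.756

x̄ = (17 + 10 + 7 + 10) / 4 = 11.0000
deviations (xᵢ − x̄): 6.0000, -1.0000, -4.0000, -1.0000
Σ(xᵢ − x̄)² = 54.0000 ⇒ m₂ = 54.0000/4 = 13.50000
Σ(xᵢ − x̄)³ = 150.0000 ⇒ m₃ = 150.0000/4 = 37.50000
m₂^(3/2) = 13.50000^(1.5) = 49.60217
g₁ = m₃ / m₂^(3/2) = 37.50000 / 49.60217 ≈ 0.756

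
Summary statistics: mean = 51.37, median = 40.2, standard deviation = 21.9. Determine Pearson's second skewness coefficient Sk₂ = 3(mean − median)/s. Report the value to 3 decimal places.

1.530

Sk₂ = 3(51.37 − 40.2) / 21.9 = 3 × 11.1700 / 21.9
    = 33.5100 / 21.9 ≈ 1.530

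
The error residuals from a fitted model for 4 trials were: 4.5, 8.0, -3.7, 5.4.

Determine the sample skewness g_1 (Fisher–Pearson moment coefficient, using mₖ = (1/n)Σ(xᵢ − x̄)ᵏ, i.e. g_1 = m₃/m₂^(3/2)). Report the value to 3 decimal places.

x̄ = (4.5 + 8.0 - 3.7 + 5.4) / 4 = 3.5500
deviations (xᵢ − x̄): 0.9500, 4.4500, -7.2500, 1.8500
Σ(xᵢ − x̄)² = 76.6900 ⇒ m₂ = 76.6900/4 = 19.17250
Σ(xᵢ − x̄)³ = -285.7680 ⇒ m₃ = -285.7680/4 = -71.44200
m₂^(3/2) = 19.17250^(1.5) = 83.94950
g_1 = m₃ / m₂^(3/2) = -71.44200 / 83.94950 ≈ -0.851

-0.851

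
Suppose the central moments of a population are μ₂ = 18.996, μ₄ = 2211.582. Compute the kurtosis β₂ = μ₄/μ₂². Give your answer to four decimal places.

μ₂² = 18.996² = 360.84802
μ₄/μ₂² = 2211.582 / 360.84802 = 6.12885
β₂ ≈ 6.1288

6.1288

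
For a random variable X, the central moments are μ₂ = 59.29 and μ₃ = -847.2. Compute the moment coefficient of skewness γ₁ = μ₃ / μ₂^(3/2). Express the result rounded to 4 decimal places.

-1.8557

σ = √μ₂ = √59.29 = 7.70000
σ³ = μ₂^(3/2) = 456.53300
γ₁ = μ₃/σ³ = -847.2 / 456.53300 ≈ -1.8557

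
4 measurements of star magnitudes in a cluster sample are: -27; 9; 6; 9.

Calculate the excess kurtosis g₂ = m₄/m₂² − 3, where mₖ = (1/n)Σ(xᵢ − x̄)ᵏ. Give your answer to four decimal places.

x̄ = -0.7500
Σ(xᵢ − x̄)² = 924.7500 ⇒ m₂ = 231.18750
Σ(xᵢ − x̄)⁴ = 494956.8281 ⇒ m₄ = 123739.20703
m₂² = 53447.66016
g₂ = m₄/m₂² − 3 = 2.31515 − 3 ≈ -0.6849

-0.6849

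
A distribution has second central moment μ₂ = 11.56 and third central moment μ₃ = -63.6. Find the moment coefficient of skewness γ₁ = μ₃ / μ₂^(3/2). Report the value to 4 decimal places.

-1.6182

σ = √μ₂ = √11.56 = 3.40000
σ³ = μ₂^(3/2) = 39.30400
γ₁ = μ₃/σ³ = -63.6 / 39.30400 ≈ -1.6182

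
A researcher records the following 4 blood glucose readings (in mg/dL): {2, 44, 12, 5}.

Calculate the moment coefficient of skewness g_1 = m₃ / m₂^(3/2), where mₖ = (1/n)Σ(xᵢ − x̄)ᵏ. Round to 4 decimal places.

x̄ = (2 + 44 + 12 + 5) / 4 = 15.7500
deviations (xᵢ − x̄): -13.7500, 28.2500, -3.7500, -10.7500
Σ(xᵢ − x̄)² = 1116.7500 ⇒ m₂ = 1116.7500/4 = 279.18750
Σ(xᵢ − x̄)³ = 18650.6250 ⇒ m₃ = 18650.6250/4 = 4662.65625
m₂^(3/2) = 279.18750^(1.5) = 4664.91736
g_1 = m₃ / m₂^(3/2) = 4662.65625 / 4664.91736 ≈ 0.9995

0.9995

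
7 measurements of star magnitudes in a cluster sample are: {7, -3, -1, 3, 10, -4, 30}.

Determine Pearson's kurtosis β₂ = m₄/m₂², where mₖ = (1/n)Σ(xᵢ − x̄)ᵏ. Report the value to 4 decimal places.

x̄ = 6.0000
Σ(xᵢ − x̄)² = 832.0000 ⇒ m₂ = 118.85714
Σ(xᵢ − x̄)⁴ = 351076.0000 ⇒ m₄ = 50153.71429
m₂² = 14127.02041
β₂ = m₄/m₂² = 50153.71429 / 14127.02041 ≈ 3.5502

3.5502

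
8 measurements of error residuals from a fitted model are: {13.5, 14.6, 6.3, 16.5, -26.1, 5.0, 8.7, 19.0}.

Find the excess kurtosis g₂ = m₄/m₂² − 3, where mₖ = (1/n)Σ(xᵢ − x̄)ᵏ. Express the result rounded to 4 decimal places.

x̄ = 7.1875
Σ(xᵢ − x̄)² = 1436.9688 ⇒ m₂ = 179.62109
Σ(xᵢ − x̄)⁴ = 1259418.2059 ⇒ m₄ = 157427.27574
m₂² = 32263.73732
g₂ = m₄/m₂² − 3 = 4.87939 − 3 ≈ 1.8794

1.8794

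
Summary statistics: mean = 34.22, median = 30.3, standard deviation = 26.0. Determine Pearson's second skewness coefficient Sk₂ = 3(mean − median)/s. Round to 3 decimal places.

Sk₂ = 3(34.22 − 30.3) / 26.0 = 3 × 3.9200 / 26.0
    = 11.7600 / 26.0 ≈ 0.452

0.452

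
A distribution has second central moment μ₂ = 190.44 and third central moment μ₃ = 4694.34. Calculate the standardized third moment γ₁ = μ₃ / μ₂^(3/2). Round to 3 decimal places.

1.786

σ = √μ₂ = √190.44 = 13.80000
σ³ = μ₂^(3/2) = 2628.07200
γ₁ = μ₃/σ³ = 4694.34 / 2628.07200 ≈ 1.786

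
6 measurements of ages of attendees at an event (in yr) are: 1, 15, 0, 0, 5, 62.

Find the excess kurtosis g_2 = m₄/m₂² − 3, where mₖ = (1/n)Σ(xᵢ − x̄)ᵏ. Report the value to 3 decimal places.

x̄ = 13.8333
Σ(xᵢ − x̄)² = 2946.8333 ⇒ m₂ = 491.13889
Σ(xᵢ − x̄)⁴ = 5488981.4861 ⇒ m₄ = 914830.24769
m₂² = 241217.40818
g_2 = m₄/m₂² − 3 = 3.79255 − 3 ≈ 0.793

0.793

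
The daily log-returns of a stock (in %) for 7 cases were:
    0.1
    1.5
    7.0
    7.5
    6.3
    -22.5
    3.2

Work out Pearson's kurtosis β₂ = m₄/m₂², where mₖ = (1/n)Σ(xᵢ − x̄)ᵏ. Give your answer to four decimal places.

4.5102

x̄ = 0.4429
Σ(xᵢ − x̄)² = 662.3171 ⇒ m₂ = 94.61673
Σ(xᵢ − x̄)⁴ = 282635.3108 ⇒ m₄ = 40376.47298
m₂² = 8952.32648
β₂ = m₄/m₂² = 40376.47298 / 8952.32648 ≈ 4.5102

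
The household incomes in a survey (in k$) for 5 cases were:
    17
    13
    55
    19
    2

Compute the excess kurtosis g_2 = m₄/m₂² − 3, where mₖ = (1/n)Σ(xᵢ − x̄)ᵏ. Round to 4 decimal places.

-0.1788

x̄ = 21.2000
Σ(xᵢ − x̄)² = 1600.8000 ⇒ m₂ = 320.16000
Σ(xᵢ − x̄)⁴ = 1445920.4160 ⇒ m₄ = 289184.08320
m₂² = 102502.42560
g_2 = m₄/m₂² − 3 = 2.82124 − 3 ≈ -0.1788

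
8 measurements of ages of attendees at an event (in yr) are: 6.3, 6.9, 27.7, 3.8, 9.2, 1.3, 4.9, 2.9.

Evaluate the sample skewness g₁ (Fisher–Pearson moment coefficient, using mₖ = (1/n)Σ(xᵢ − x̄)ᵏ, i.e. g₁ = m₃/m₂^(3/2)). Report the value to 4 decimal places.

x̄ = (6.3 + 6.9 + 27.7 + 3.8 + 9.2 + 1.3 + 4.9 + 2.9) / 8 = 7.8750
deviations (xᵢ − x̄): -1.5750, -0.9750, 19.8250, -4.0750, 1.3250, -6.5750, -2.9750, -4.9750
Σ(xᵢ − x̄)² = 491.6550 ⇒ m₂ = 491.6550/8 = 61.45688
Σ(xᵢ − x̄)³ = 7287.9502 ⇒ m₃ = 7287.9502/8 = 910.99378
m₂^(3/2) = 61.45688^(1.5) = 481.78770
g₁ = m₃ / m₂^(3/2) = 910.99378 / 481.78770 ≈ 1.8909

1.8909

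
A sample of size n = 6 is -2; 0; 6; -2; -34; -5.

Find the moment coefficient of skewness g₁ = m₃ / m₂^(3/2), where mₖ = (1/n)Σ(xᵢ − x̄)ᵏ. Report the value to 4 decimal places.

-1.5084

x̄ = (-2 + 0 + 6 - 2 - 34 - 5) / 6 = -6.1667
deviations (xᵢ − x̄): 4.1667, 6.1667, 12.1667, 4.1667, -27.8333, 1.1667
Σ(xᵢ − x̄)² = 996.8333 ⇒ m₂ = 996.8333/6 = 166.13889
Σ(xᵢ − x̄)³ = -19380.5556 ⇒ m₃ = -19380.5556/6 = -3230.09259
m₂^(3/2) = 166.13889^(1.5) = 2141.44514
g₁ = m₃ / m₂^(3/2) = -3230.09259 / 2141.44514 ≈ -1.5084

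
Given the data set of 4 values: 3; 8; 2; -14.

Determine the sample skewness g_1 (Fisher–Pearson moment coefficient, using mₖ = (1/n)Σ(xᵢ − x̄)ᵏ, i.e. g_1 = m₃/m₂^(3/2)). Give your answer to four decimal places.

-0.8846

x̄ = (3 + 8 + 2 - 14) / 4 = -0.2500
deviations (xᵢ − x̄): 3.2500, 8.2500, 2.2500, -13.7500
Σ(xᵢ − x̄)² = 272.7500 ⇒ m₂ = 272.7500/4 = 68.18750
Σ(xᵢ − x̄)³ = -1992.3750 ⇒ m₃ = -1992.3750/4 = -498.09375
m₂^(3/2) = 68.18750^(1.5) = 563.06321
g_1 = m₃ / m₂^(3/2) = -498.09375 / 563.06321 ≈ -0.8846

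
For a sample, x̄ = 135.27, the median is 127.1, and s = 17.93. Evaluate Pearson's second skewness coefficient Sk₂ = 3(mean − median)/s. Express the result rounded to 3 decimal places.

Sk₂ = 3(135.27 − 127.1) / 17.93 = 3 × 8.1700 / 17.93
    = 24.5100 / 17.93 ≈ 1.367

1.367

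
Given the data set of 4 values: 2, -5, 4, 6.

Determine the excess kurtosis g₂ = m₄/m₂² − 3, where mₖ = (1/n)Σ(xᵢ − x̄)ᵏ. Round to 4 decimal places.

-0.9454

x̄ = 1.7500
Σ(xᵢ − x̄)² = 68.7500 ⇒ m₂ = 17.18750
Σ(xᵢ − x̄)⁴ = 2427.8281 ⇒ m₄ = 606.95703
m₂² = 295.41016
g₂ = m₄/m₂² − 3 = 2.05462 − 3 ≈ -0.9454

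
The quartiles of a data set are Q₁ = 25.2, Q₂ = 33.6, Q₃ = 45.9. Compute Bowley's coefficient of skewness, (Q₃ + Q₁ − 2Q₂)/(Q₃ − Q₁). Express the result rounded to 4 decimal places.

numerator: Q₃ + Q₁ − 2Q₂ = 45.9 + 25.2 − 2×33.6 = 3.9000
denominator: Q₃ − Q₁ = 45.9 − 25.2 = 20.7000
Bowley skewness = 3.9000 / 20.7000 ≈ 0.1884

0.1884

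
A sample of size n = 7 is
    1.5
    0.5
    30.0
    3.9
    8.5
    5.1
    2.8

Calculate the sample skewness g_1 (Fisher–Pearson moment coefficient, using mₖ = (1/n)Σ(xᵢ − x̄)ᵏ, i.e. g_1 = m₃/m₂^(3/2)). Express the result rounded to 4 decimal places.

x̄ = (1.5 + 0.5 + 30.0 + 3.9 + 8.5 + 5.1 + 2.8) / 7 = 7.4714
deviations (xᵢ − x̄): -5.9714, -6.9714, 22.5286, -3.5714, 1.0286, -2.3714, -4.6714
Σ(xᵢ − x̄)² = 633.0543 ⇒ m₂ = 633.0543/7 = 90.43633
Σ(xᵢ − x̄)³ = 10722.5840 ⇒ m₃ = 10722.5840/7 = 1531.79771
m₂^(3/2) = 90.43633^(1.5) = 860.03152
g_1 = m₃ / m₂^(3/2) = 1531.79771 / 860.03152 ≈ 1.7811

1.7811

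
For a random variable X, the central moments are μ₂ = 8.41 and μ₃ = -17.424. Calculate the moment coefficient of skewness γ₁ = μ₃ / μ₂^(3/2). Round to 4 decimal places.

-0.7144

σ = √μ₂ = √8.41 = 2.90000
σ³ = μ₂^(3/2) = 24.38900
γ₁ = μ₃/σ³ = -17.424 / 24.38900 ≈ -0.7144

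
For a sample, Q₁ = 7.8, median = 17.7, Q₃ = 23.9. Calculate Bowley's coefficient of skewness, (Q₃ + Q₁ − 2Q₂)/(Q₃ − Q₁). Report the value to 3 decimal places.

-0.230

numerator: Q₃ + Q₁ − 2Q₂ = 23.9 + 7.8 − 2×17.7 = -3.7000
denominator: Q₃ − Q₁ = 23.9 − 7.8 = 16.1000
Bowley skewness = -3.7000 / 16.1000 ≈ -0.230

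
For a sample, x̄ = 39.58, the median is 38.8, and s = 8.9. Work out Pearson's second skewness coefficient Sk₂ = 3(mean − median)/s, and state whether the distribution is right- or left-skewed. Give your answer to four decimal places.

0.2629, right-skewed

Sk₂ = 3(39.58 − 38.8) / 8.9 = 3 × 0.7800 / 8.9
    = 2.3400 / 8.9 ≈ 0.2629
Sk₂ > 0 ⇒ mean > median ⇒ right-skewed (positive skew).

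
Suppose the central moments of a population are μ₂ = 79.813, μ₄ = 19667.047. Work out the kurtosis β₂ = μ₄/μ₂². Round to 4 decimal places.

μ₂² = 79.813² = 6370.11497
μ₄/μ₂² = 19667.047 / 6370.11497 = 3.08739
β₂ ≈ 3.0874

3.0874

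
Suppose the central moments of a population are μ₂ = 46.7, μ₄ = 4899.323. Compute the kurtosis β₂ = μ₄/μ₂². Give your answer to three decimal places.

2.246

μ₂² = 46.7² = 2180.89000
μ₄/μ₂² = 4899.323 / 2180.89000 = 2.24648
β₂ ≈ 2.246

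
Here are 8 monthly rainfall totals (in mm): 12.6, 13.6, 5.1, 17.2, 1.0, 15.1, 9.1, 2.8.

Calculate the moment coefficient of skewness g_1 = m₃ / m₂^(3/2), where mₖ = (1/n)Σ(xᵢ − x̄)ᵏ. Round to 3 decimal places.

x̄ = (12.6 + 13.6 + 5.1 + 17.2 + 1.0 + 15.1 + 9.1 + 2.8) / 8 = 9.5625
deviations (xᵢ − x̄): 3.0375, 4.0375, -4.4625, 7.6375, -8.5625, 5.5375, -0.4625, -6.7625
Σ(xᵢ − x̄)² = 253.6988 ⇒ m₂ = 253.6988/8 = 31.71234
Σ(xᵢ − x̄)³ = -316.8455 ⇒ m₃ = -316.8455/8 = -39.60568
m₂^(3/2) = 31.71234^(1.5) = 178.58399
g_1 = m₃ / m₂^(3/2) = -39.60568 / 178.58399 ≈ -0.222

-0.222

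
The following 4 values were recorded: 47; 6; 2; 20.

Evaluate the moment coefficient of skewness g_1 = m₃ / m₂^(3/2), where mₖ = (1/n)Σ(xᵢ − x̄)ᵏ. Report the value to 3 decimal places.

0.720

x̄ = (47 + 6 + 2 + 20) / 4 = 18.7500
deviations (xᵢ − x̄): 28.2500, -12.7500, -16.7500, 1.2500
Σ(xᵢ − x̄)² = 1242.7500 ⇒ m₂ = 1242.7500/4 = 310.68750
Σ(xᵢ − x̄)³ = 15775.1250 ⇒ m₃ = 15775.1250/4 = 3943.78125
m₂^(3/2) = 310.68750^(1.5) = 5476.28032
g_1 = m₃ / m₂^(3/2) = 3943.78125 / 5476.28032 ≈ 0.720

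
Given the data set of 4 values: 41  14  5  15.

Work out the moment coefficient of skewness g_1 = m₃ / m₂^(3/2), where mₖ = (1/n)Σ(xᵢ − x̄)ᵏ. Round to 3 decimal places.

0.853

x̄ = (41 + 14 + 5 + 15) / 4 = 18.7500
deviations (xᵢ − x̄): 22.2500, -4.7500, -13.7500, -3.7500
Σ(xᵢ − x̄)² = 720.7500 ⇒ m₂ = 720.7500/4 = 180.18750
Σ(xᵢ − x̄)³ = 8255.6250 ⇒ m₃ = 8255.6250/4 = 2063.90625
m₂^(3/2) = 180.18750^(1.5) = 2418.72776
g_1 = m₃ / m₂^(3/2) = 2063.90625 / 2418.72776 ≈ 0.853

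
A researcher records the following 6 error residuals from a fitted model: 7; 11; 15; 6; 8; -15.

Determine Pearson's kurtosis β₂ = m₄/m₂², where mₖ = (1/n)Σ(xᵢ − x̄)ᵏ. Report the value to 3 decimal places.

x̄ = 5.3333
Σ(xᵢ − x̄)² = 549.3333 ⇒ m₂ = 91.55556
Σ(xᵢ − x̄)⁴ = 180757.7778 ⇒ m₄ = 30126.29630
m₂² = 8382.41975
β₂ = m₄/m₂² = 30126.29630 / 8382.41975 ≈ 3.594

3.594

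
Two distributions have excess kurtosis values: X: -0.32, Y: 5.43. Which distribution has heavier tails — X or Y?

Higher excess kurtosis ⇒ heavier tails relative to the normal distribution.
-0.32 vs 5.43: the larger is 5.43, so Y has heavier tails. (Y is leptokurtic — heavier-than-normal tails; the other is platykurtic.)

Y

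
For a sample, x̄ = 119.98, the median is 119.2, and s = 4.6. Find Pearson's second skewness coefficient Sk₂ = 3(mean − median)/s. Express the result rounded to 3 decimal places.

Sk₂ = 3(119.98 − 119.2) / 4.6 = 3 × 0.7800 / 4.6
    = 2.3400 / 4.6 ≈ 0.509

0.509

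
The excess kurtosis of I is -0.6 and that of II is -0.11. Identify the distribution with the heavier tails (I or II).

II

Higher excess kurtosis ⇒ heavier tails relative to the normal distribution.
-0.6 vs -0.11: the larger is -0.11, so II has heavier tails.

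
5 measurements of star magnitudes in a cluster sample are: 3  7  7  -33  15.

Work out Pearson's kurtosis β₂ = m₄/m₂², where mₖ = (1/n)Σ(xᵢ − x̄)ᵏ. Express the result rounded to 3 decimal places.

x̄ = -0.2000
Σ(xᵢ − x̄)² = 1420.8000 ⇒ m₂ = 284.16000
Σ(xᵢ − x̄)⁴ = 1216290.8160 ⇒ m₄ = 243258.16320
m₂² = 80746.90560
β₂ = m₄/m₂² = 243258.16320 / 80746.90560 ≈ 3.013

3.013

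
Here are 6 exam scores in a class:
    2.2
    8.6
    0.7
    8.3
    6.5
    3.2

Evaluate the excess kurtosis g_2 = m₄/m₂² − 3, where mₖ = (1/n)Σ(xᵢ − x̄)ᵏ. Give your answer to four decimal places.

-1.6415

x̄ = 4.9167
Σ(xᵢ − x̄)² = 55.6283 ⇒ m₂ = 9.27139
Σ(xᵢ − x̄)⁴ = 700.6705 ⇒ m₄ = 116.77842
m₂² = 85.95865
g_2 = m₄/m₂² − 3 = 1.35854 − 3 ≈ -1.6415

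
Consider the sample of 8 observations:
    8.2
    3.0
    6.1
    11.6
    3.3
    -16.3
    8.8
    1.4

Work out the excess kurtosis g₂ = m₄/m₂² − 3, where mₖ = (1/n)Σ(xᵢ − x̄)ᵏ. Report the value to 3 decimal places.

x̄ = 3.2625
Σ(xᵢ − x̄)² = 518.8388 ⇒ m₂ = 64.85484
Σ(xᵢ − x̄)⁴ = 152896.3650 ⇒ m₄ = 19112.04562
m₂² = 4206.15076
g₂ = m₄/m₂² − 3 = 4.54383 − 3 ≈ 1.544

1.544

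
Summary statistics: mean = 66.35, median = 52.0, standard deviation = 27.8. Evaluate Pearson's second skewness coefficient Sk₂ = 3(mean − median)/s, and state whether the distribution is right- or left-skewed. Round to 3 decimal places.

1.549, right-skewed

Sk₂ = 3(66.35 − 52.0) / 27.8 = 3 × 14.3500 / 27.8
    = 43.0500 / 27.8 ≈ 1.549
Sk₂ > 0 ⇒ mean > median ⇒ right-skewed (positive skew).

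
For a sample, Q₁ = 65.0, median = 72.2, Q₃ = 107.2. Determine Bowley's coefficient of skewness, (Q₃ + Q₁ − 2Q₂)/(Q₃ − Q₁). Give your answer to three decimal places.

0.659

numerator: Q₃ + Q₁ − 2Q₂ = 107.2 + 65.0 − 2×72.2 = 27.8000
denominator: Q₃ − Q₁ = 107.2 − 65.0 = 42.2000
Bowley skewness = 27.8000 / 42.2000 ≈ 0.659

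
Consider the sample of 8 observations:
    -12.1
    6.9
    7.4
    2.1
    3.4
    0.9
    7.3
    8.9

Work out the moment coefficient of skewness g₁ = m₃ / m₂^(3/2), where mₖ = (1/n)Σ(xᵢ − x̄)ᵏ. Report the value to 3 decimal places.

-1.533

x̄ = (-12.1 + 6.9 + 7.4 + 2.1 + 3.4 + 0.9 + 7.3 + 8.9) / 8 = 3.1000
deviations (xᵢ − x̄): -15.2000, 3.8000, 4.3000, -1.0000, 0.3000, -2.2000, 4.2000, 5.8000
Σ(xᵢ − x̄)² = 321.1800 ⇒ m₂ = 321.1800/8 = 40.14750
Σ(xᵢ − x̄)³ = -3119.8500 ⇒ m₃ = -3119.8500/8 = -389.98125
m₂^(3/2) = 40.14750^(1.5) = 254.38281
g₁ = m₃ / m₂^(3/2) = -389.98125 / 254.38281 ≈ -1.533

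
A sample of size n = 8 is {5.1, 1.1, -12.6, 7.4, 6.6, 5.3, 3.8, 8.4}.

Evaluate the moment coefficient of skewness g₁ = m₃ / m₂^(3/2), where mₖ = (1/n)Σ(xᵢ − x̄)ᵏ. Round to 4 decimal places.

x̄ = (5.1 + 1.1 - 12.6 + 7.4 + 6.6 + 5.3 + 3.8 + 8.4) / 8 = 3.1375
deviations (xᵢ − x̄): 1.9625, -2.0375, -15.7375, 4.2625, 3.4625, 2.1625, 0.6625, 5.2625
Σ(xᵢ − x̄)² = 318.6388 ⇒ m₂ = 318.6388/8 = 39.82984
Σ(xᵢ − x̄)³ = -3623.4903 ⇒ m₃ = -3623.4903/8 = -452.93629
m₂^(3/2) = 39.82984^(1.5) = 251.36969
g₁ = m₃ / m₂^(3/2) = -452.93629 / 251.36969 ≈ -1.8019

-1.8019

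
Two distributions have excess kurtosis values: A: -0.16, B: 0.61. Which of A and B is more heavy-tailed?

B

Higher excess kurtosis ⇒ heavier tails relative to the normal distribution.
-0.16 vs 0.61: the larger is 0.61, so B has heavier tails. (B is leptokurtic — heavier-than-normal tails; the other is platykurtic.)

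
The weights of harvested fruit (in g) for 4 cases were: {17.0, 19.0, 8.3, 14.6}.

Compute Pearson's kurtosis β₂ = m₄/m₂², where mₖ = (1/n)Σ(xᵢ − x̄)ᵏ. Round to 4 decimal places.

x̄ = 14.7250
Σ(xᵢ − x̄)² = 64.7475 ⇒ m₂ = 16.18687
Σ(xᵢ − x̄)⁴ = 2064.8758 ⇒ m₄ = 516.21895
m₂² = 262.01492
β₂ = m₄/m₂² = 516.21895 / 262.01492 ≈ 1.9702

1.9702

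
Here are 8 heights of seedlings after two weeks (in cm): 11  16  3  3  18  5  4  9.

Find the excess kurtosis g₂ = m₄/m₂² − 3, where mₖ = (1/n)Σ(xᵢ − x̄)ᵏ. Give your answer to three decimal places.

x̄ = 8.6250
Σ(xᵢ − x̄)² = 245.8750 ⇒ m₂ = 30.73438
Σ(xᵢ − x̄)⁴ = 13347.4316 ⇒ m₄ = 1668.42896
m₂² = 944.60181
g₂ = m₄/m₂² − 3 = 1.76628 − 3 ≈ -1.234

-1.234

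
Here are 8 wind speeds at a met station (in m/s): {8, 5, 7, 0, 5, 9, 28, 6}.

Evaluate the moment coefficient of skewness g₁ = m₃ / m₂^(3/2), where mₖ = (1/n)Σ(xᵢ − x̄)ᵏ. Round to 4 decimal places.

1.7677

x̄ = (8 + 5 + 7 + 0 + 5 + 9 + 28 + 6) / 8 = 8.5000
deviations (xᵢ − x̄): -0.5000, -3.5000, -1.5000, -8.5000, -3.5000, 0.5000, 19.5000, -2.5000
Σ(xᵢ − x̄)² = 486.0000 ⇒ m₂ = 486.0000/8 = 60.75000
Σ(xᵢ − x̄)³ = 6696.0000 ⇒ m₃ = 6696.0000/8 = 837.00000
m₂^(3/2) = 60.75000^(1.5) = 473.49939
g₁ = m₃ / m₂^(3/2) = 837.00000 / 473.49939 ≈ 1.7677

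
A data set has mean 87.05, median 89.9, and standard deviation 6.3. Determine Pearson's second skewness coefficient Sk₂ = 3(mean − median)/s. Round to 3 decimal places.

Sk₂ = 3(87.05 − 89.9) / 6.3 = 3 × -2.8500 / 6.3
    = -8.5500 / 6.3 ≈ -1.357

-1.357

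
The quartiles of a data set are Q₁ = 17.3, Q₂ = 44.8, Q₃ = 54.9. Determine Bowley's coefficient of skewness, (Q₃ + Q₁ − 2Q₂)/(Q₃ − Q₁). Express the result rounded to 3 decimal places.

numerator: Q₃ + Q₁ − 2Q₂ = 54.9 + 17.3 − 2×44.8 = -17.4000
denominator: Q₃ − Q₁ = 54.9 − 17.3 = 37.6000
Bowley skewness = -17.4000 / 37.6000 ≈ -0.463

-0.463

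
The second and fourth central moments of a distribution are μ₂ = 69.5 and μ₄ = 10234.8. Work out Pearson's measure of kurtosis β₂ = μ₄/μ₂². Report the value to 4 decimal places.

μ₂² = 69.5² = 4830.25000
μ₄/μ₂² = 10234.8 / 4830.25000 = 2.11890
β₂ ≈ 2.1189

2.1189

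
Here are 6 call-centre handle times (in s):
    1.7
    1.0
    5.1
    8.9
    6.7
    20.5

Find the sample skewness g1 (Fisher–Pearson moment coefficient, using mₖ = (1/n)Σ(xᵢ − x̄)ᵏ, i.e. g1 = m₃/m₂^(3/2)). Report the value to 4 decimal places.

1.1287

x̄ = (1.7 + 1.0 + 5.1 + 8.9 + 6.7 + 20.5) / 6 = 7.3167
deviations (xᵢ − x̄): -5.6167, -6.3167, -2.2167, 1.5833, -0.6167, 13.1833
Σ(xᵢ − x̄)² = 253.0483 ⇒ m₂ = 253.0483/6 = 42.17472
Σ(xᵢ − x̄)³ = 1854.8846 ⇒ m₃ = 1854.8846/6 = 309.14743
m₂^(3/2) = 42.17472^(1.5) = 273.89137
g1 = m₃ / m₂^(3/2) = 309.14743 / 273.89137 ≈ 1.1287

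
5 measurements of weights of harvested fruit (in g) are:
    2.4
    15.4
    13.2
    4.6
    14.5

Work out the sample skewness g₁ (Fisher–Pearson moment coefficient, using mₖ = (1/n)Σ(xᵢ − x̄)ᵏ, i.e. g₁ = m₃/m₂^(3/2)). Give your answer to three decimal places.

x̄ = (2.4 + 15.4 + 13.2 + 4.6 + 14.5) / 5 = 10.0200
deviations (xᵢ − x̄): -7.6200, 5.3800, 3.1800, -5.4200, 4.4800
Σ(xᵢ − x̄)² = 146.5680 ⇒ m₂ = 146.5680/5 = 29.31360
Σ(xᵢ − x̄)³ = -323.8771 ⇒ m₃ = -323.8771/5 = -64.77542
m₂^(3/2) = 29.31360^(1.5) = 158.70980
g₁ = m₃ / m₂^(3/2) = -64.77542 / 158.70980 ≈ -0.408

-0.408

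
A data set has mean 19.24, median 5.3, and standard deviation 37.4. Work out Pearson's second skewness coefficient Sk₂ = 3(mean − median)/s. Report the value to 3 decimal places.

Sk₂ = 3(19.24 − 5.3) / 37.4 = 3 × 13.9400 / 37.4
    = 41.8200 / 37.4 ≈ 1.118

1.118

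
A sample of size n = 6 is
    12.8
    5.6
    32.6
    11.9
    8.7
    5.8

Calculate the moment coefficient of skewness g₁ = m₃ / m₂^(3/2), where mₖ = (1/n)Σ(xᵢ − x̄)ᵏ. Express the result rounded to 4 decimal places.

x̄ = (12.8 + 5.6 + 32.6 + 11.9 + 8.7 + 5.8) / 6 = 12.9000
deviations (xᵢ − x̄): -0.1000, -7.3000, 19.7000, -1.0000, -4.2000, -7.1000
Σ(xᵢ − x̄)² = 510.4400 ⇒ m₂ = 510.4400/6 = 85.07333
Σ(xᵢ − x̄)³ = 6823.3560 ⇒ m₃ = 6823.3560/6 = 1137.22600
m₂^(3/2) = 85.07333^(1.5) = 784.67565
g₁ = m₃ / m₂^(3/2) = 1137.22600 / 784.67565 ≈ 1.4493

1.4493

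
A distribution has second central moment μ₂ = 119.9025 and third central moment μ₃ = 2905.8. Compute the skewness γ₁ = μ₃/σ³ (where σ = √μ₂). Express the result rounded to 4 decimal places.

σ = √μ₂ = √119.9025 = 10.95000
σ³ = μ₂^(3/2) = 1312.93238
γ₁ = μ₃/σ³ = 2905.8 / 1312.93238 ≈ 2.2132

2.2132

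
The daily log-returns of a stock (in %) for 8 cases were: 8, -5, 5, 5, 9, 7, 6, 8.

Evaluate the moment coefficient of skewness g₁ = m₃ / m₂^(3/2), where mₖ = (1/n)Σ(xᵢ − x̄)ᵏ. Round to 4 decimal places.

x̄ = (8 - 5 + 5 + 5 + 9 + 7 + 6 + 8) / 8 = 5.3750
deviations (xᵢ − x̄): 2.6250, -10.3750, -0.3750, -0.3750, 3.6250, 1.6250, 0.6250, 2.6250
Σ(xᵢ − x̄)² = 137.8750 ⇒ m₂ = 137.8750/8 = 17.23438
Σ(xᵢ − x̄)³ = -1028.5313 ⇒ m₃ = -1028.5313/8 = -128.56641
m₂^(3/2) = 17.23438^(1.5) = 71.54731
g₁ = m₃ / m₂^(3/2) = -128.56641 / 71.54731 ≈ -1.7969

-1.7969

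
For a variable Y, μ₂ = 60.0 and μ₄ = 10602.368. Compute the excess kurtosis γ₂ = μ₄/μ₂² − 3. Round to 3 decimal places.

μ₂² = 60.0² = 3600.00000
μ₄/μ₂² = 10602.368 / 3600.00000 = 2.94510
γ₂ = 2.94510 − 3 ≈ -0.055

-0.055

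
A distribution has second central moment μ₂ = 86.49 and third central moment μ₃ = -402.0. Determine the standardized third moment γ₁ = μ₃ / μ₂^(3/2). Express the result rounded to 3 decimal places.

σ = √μ₂ = √86.49 = 9.30000
σ³ = μ₂^(3/2) = 804.35700
γ₁ = μ₃/σ³ = -402.0 / 804.35700 ≈ -0.500

-0.500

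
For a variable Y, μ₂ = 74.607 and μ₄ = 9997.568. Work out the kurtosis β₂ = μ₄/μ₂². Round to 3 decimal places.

μ₂² = 74.607² = 5566.20445
μ₄/μ₂² = 9997.568 / 5566.20445 = 1.79612
β₂ ≈ 1.796

1.796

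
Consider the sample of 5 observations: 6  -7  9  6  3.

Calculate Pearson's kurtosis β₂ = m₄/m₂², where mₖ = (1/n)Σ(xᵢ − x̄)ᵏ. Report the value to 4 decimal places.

x̄ = 3.4000
Σ(xᵢ − x̄)² = 153.2000 ⇒ m₂ = 30.64000
Σ(xᵢ − x̄)⁴ = 12773.4560 ⇒ m₄ = 2554.69120
m₂² = 938.80960
β₂ = m₄/m₂² = 2554.69120 / 938.80960 ≈ 2.7212

2.7212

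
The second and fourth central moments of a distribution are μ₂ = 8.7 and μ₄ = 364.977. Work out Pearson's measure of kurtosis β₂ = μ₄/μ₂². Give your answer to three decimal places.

μ₂² = 8.7² = 75.69000
μ₄/μ₂² = 364.977 / 75.69000 = 4.82200
β₂ ≈ 4.822

4.822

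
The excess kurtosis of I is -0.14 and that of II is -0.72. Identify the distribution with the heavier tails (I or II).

I

Higher excess kurtosis ⇒ heavier tails relative to the normal distribution.
-0.14 vs -0.72: the larger is -0.14, so I has heavier tails.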